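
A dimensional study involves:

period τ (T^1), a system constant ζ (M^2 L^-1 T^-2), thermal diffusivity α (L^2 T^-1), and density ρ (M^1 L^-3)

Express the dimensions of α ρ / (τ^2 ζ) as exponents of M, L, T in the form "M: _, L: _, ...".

M: -1, L: 0, T: -1

Collect each base-dimension exponent across the product:
  M: −2·(0) − (2) + (0) + (1) = -1
  L: −2·(0) − (-1) + (2) + (-3) = 0
  T: −2·(1) − (-2) + (-1) + (0) = -1
So the dimensions are [M⁻¹ T⁻¹].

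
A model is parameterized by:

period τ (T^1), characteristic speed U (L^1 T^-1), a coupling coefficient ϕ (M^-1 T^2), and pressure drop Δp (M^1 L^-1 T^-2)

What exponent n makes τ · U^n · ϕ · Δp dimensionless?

1

Balance the L exponent: (1)·n from U, plus (0) + (0) + (-1) = -1 from the rest, must sum to zero.
n − 1 = 0, so n = 1.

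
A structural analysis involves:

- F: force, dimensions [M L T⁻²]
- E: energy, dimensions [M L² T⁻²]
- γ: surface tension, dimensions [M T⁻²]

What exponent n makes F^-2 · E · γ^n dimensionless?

Balance the M exponent: (1)·n from γ, plus −2·(1) + (1) = -1 from the rest, must sum to zero.
n − 1 = 0, so n = 1.

1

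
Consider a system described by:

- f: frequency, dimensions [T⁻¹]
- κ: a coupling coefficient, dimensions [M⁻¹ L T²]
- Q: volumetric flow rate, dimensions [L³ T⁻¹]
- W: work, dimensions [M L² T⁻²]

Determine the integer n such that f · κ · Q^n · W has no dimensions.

Balance the L exponent: (3)·n from Q, plus (0) + (1) + (2) = 3 from the rest, must sum to zero.
3n + 3 = 0, so n = -1.

-1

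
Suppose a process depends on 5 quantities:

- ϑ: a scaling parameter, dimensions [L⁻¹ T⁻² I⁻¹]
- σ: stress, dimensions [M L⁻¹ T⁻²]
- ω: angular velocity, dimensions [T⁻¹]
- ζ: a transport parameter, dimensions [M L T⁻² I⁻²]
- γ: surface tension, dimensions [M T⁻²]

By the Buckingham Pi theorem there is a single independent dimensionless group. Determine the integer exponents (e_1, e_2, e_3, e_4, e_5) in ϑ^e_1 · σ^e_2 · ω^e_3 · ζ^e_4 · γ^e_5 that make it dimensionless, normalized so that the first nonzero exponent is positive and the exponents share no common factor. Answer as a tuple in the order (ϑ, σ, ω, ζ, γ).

M: e_1·(0) + e_2·(1) + e_3·(0) + e_4·(1) + e_5·(1) = 0
L: e_1·(-1) + e_2·(-1) + e_3·(0) + e_4·(1) + e_5·(0) = 0
T: e_1·(-2) + e_2·(-2) + e_3·(-1) + e_4·(-2) + e_5·(-2) = 0
I: e_1·(-1) + e_2·(0) + e_3·(0) + e_4·(-2) + e_5·(0) = 0
Solving this homogeneous linear system for the smallest-integer solution (first nonzero entry positive) gives (2, -3, -4, -1, 4).

(2, -3, -4, -1, 4)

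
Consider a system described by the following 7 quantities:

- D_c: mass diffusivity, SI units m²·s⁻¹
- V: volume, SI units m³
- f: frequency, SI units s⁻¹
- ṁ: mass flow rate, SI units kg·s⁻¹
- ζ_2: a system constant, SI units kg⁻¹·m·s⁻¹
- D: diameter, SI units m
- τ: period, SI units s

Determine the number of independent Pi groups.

There are 7 variables and 3 base dimensions (M, L, T).
The dimension matrix has rank 3.
Independent dimensionless groups: 7 − 3 = 4.

4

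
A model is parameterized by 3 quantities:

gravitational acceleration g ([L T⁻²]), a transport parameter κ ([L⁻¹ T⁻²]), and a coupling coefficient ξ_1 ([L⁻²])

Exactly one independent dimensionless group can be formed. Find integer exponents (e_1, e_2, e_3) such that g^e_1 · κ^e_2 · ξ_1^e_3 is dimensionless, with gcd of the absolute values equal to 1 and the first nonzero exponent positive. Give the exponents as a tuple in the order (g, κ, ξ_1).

L: e_1·(1) + e_2·(-1) + e_3·(-2) = 0
T: e_1·(-2) + e_2·(-2) + e_3·(0) = 0
Solving this homogeneous linear system for the smallest-integer solution (first nonzero entry positive) gives (1, -1, 1).

(1, -1, 1)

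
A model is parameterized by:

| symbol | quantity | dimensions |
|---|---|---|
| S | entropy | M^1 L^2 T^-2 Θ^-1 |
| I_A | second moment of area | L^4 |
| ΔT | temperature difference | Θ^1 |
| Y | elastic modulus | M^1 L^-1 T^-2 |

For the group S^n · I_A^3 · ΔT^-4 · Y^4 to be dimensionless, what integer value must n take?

-4

Balance the M exponent: (1)·n from S, plus 3·(0) − 4·(0) + 4·(1) = 4 from the rest, must sum to zero.
n + 4 = 0, so n = -4.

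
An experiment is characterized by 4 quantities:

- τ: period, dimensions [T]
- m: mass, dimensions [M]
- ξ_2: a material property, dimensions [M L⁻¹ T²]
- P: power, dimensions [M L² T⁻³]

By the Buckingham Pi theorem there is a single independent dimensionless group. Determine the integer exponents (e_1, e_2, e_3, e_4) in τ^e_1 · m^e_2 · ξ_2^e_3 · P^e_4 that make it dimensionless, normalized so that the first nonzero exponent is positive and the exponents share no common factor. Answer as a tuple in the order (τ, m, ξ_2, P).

M: e_1·(0) + e_2·(1) + e_3·(1) + e_4·(1) = 0
L: e_1·(0) + e_2·(0) + e_3·(-1) + e_4·(2) = 0
T: e_1·(1) + e_2·(0) + e_3·(2) + e_4·(-3) = 0
Solving this homogeneous linear system for the smallest-integer solution (first nonzero entry positive) gives (1, 3, -2, -1).

(1, 3, -2, -1)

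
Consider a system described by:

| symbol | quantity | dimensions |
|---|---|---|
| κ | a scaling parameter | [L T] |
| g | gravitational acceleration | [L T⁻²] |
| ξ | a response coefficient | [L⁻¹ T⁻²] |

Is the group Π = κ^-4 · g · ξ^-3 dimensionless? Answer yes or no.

Sum the exponent of each base dimension across the product:
  L: −4·[κ]_L + [g]_L − 3·[ξ]_L = −4·(1) + (1) − 3·(-1) = 0
  T: −4·[κ]_T + [g]_T − 3·[ξ]_T = −4·(1) + (-2) − 3·(-2) = 0
All base exponents vanish — dimensionless.

yes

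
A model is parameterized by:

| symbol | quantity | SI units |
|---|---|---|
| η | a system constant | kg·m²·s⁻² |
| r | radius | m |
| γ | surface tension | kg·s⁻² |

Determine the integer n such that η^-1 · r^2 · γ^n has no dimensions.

Balance the M exponent: (1)·n from γ, plus −(1) + 2·(0) = -1 from the rest, must sum to zero.
n − 1 = 0, so n = 1.

1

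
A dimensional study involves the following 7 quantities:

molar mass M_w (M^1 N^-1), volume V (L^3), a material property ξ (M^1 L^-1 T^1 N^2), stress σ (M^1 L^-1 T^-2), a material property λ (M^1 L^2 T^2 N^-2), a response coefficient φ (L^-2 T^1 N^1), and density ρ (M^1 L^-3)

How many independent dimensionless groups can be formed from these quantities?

There are 7 variables and 4 base dimensions (M, L, T, N).
The dimension matrix has rank 4.
Independent dimensionless groups: 7 − 4 = 3.

3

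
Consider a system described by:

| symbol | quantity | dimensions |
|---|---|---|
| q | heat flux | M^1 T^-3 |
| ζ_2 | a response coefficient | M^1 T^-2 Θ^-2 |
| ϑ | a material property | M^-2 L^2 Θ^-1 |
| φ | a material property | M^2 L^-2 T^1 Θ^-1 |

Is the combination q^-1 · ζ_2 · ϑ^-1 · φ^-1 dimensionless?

yes

Sum the exponent of each base dimension across the product:
  M: −[q]_M + [ζ_2]_M − [ϑ]_M − [φ]_M = −(1) + (1) − (-2) − (2) = 0
  L: −[q]_L + [ζ_2]_L − [ϑ]_L − [φ]_L = −(0) + (0) − (2) − (-2) = 0
  T: −[q]_T + [ζ_2]_T − [ϑ]_T − [φ]_T = −(-3) + (-2) − (0) − (1) = 0
  Θ: −[q]_Θ + [ζ_2]_Θ − [ϑ]_Θ − [φ]_Θ = −(0) + (-2) − (-1) − (-1) = 0
All base exponents vanish — dimensionless.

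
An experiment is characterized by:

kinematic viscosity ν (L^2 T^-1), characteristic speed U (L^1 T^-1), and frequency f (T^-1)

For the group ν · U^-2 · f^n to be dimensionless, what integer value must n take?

Balance the T exponent: (-1)·n from f, plus (-1) − 2·(-1) = 1 from the rest, must sum to zero.
−n + 1 = 0, so n = 1.

1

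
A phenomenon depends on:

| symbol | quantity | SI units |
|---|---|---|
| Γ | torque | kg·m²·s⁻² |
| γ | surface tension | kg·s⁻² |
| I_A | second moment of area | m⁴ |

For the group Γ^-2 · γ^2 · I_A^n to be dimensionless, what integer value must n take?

Balance the L exponent: (4)·n from I_A, plus −2·(2) + 2·(0) = -4 from the rest, must sum to zero.
4n − 4 = 0, so n = 1.

1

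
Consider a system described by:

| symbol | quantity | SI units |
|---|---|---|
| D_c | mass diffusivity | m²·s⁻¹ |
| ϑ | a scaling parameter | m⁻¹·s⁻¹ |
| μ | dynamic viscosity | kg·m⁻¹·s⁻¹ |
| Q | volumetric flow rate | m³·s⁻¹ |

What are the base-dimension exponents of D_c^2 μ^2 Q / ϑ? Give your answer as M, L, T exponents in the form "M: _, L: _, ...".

M: 2, L: 6, T: -4

Collect each base-dimension exponent across the product:
  M: 2·(0) − (0) + 2·(1) + (0) = 2
  L: 2·(2) − (-1) + 2·(-1) + (3) = 6
  T: 2·(-1) − (-1) + 2·(-1) + (-1) = -4
So the dimensions are [M² L⁶ T⁻⁴].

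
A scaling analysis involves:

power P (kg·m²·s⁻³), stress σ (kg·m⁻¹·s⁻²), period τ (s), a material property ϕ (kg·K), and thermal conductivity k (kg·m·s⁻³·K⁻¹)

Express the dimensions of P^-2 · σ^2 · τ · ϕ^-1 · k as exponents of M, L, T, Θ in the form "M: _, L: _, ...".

M: 0, L: -5, T: 0, Θ: -2

Collect each base-dimension exponent across the product:
  M: −2·(1) + 2·(1) + (0) − (1) + (1) = 0
  L: −2·(2) + 2·(-1) + (0) − (0) + (1) = -5
  T: −2·(-3) + 2·(-2) + (1) − (0) + (-3) = 0
  Θ: −2·(0) + 2·(0) + (0) − (1) + (-1) = -2
So the dimensions are [L⁻⁵ Θ⁻²].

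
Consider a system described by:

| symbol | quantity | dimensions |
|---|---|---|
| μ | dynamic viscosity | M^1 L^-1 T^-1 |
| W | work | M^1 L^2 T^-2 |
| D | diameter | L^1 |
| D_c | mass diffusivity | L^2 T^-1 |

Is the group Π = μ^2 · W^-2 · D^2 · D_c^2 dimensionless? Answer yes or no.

yes

Sum the exponent of each base dimension across the product:
  M: 2·[μ]_M − 2·[W]_M + 2·[D]_M + 2·[D_c]_M = 2·(1) − 2·(1) + 2·(0) + 2·(0) = 0
  L: 2·[μ]_L − 2·[W]_L + 2·[D]_L + 2·[D_c]_L = 2·(-1) − 2·(2) + 2·(1) + 2·(2) = 0
  T: 2·[μ]_T − 2·[W]_T + 2·[D]_T + 2·[D_c]_T = 2·(-1) − 2·(-2) + 2·(0) + 2·(-1) = 0
  Θ: 2·[μ]_Θ − 2·[W]_Θ + 2·[D]_Θ + 2·[D_c]_Θ = 2·(0) − 2·(0) + 2·(0) + 2·(0) = 0
  N: 2·[μ]_N − 2·[W]_N + 2·[D]_N + 2·[D_c]_N = 2·(0) − 2·(0) + 2·(0) + 2·(0) = 0
All base exponents vanish — dimensionless.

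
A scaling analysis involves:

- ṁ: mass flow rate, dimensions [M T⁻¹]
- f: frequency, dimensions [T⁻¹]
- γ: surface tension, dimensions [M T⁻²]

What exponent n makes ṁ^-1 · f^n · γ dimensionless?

-1

Balance the T exponent: (-1)·n from f, plus −(-1) + (-2) = -1 from the rest, must sum to zero.
−n − 1 = 0, so n = -1.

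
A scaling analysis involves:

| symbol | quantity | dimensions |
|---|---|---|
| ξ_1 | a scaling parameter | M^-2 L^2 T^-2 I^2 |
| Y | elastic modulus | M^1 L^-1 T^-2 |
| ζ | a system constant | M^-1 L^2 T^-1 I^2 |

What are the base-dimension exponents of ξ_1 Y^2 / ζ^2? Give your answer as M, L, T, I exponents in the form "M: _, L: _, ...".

M: 2, L: -4, T: -4, I: -2

Collect each base-dimension exponent across the product:
  M: (-2) + 2·(1) − 2·(-1) = 2
  L: (2) + 2·(-1) − 2·(2) = -4
  T: (-2) + 2·(-2) − 2·(-1) = -4
  I: (2) + 2·(0) − 2·(2) = -2
So the dimensions are [M² L⁻⁴ T⁻⁴ I⁻²].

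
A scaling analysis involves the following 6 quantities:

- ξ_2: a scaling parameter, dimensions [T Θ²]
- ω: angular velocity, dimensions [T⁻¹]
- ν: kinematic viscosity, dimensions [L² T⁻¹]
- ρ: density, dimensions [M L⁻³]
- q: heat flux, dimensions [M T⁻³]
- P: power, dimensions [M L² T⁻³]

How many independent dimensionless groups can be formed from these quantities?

There are 6 variables and 4 base dimensions (M, L, T, Θ).
The dimension matrix has rank 4.
Independent dimensionless groups: 6 − 4 = 2.

2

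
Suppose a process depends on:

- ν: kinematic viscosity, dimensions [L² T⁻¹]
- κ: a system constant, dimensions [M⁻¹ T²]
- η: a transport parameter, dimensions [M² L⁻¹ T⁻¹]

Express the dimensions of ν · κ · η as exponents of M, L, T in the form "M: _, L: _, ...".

Collect each base-dimension exponent across the product:
  M: (0) + (-1) + (2) = 1
  L: (2) + (0) + (-1) = 1
  T: (-1) + (2) + (-1) = 0
So the dimensions are [M L].

M: 1, L: 1, T: 0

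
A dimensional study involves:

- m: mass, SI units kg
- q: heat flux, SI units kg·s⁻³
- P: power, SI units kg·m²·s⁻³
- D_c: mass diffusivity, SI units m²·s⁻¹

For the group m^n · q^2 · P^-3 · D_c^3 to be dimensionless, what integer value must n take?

1

Balance the M exponent: (1)·n from m, plus 2·(1) − 3·(1) + 3·(0) = -1 from the rest, must sum to zero.
n − 1 = 0, so n = 1.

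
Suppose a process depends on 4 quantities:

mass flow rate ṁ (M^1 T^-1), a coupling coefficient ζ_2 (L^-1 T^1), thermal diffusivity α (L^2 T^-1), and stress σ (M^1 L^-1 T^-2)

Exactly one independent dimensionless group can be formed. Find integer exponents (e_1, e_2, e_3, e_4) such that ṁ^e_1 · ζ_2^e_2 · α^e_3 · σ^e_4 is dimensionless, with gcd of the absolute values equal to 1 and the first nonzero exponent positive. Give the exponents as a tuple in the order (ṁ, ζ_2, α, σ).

M: e_1·(1) + e_2·(0) + e_3·(0) + e_4·(1) = 0
L: e_1·(0) + e_2·(-1) + e_3·(2) + e_4·(-1) = 0
T: e_1·(-1) + e_2·(1) + e_3·(-1) + e_4·(-2) = 0
Solving this homogeneous linear system for the smallest-integer solution (first nonzero entry positive) gives (1, -3, -2, -1).

(1, -3, -2, -1)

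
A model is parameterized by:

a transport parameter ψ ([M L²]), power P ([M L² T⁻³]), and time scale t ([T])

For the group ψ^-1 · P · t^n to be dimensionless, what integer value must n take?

3

Balance the T exponent: (1)·n from t, plus −(0) + (-3) = -3 from the rest, must sum to zero.
n − 3 = 0, so n = 3.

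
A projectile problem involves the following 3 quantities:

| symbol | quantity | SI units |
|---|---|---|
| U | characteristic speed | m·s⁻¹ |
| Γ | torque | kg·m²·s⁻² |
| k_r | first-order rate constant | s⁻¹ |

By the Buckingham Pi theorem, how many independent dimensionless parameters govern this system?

0

There are 3 variables and 3 base dimensions (M, L, T).
The dimension matrix has rank 3.
Independent dimensionless groups: 3 − 3 = 0.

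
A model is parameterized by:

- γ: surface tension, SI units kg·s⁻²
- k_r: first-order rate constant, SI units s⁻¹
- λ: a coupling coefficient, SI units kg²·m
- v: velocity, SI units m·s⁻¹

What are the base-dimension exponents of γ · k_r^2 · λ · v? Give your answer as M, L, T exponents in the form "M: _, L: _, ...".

Collect each base-dimension exponent across the product:
  M: (1) + 2·(0) + (2) + (0) = 3
  L: (0) + 2·(0) + (1) + (1) = 2
  T: (-2) + 2·(-1) + (0) + (-1) = -5
So the dimensions are [M³ L² T⁻⁵].

M: 3, L: 2, T: -5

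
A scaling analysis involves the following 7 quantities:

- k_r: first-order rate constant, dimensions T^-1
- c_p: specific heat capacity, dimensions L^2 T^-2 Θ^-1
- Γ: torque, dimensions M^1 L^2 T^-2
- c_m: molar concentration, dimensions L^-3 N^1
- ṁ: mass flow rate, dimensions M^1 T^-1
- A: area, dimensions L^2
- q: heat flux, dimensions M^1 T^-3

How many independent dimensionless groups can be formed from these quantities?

There are 7 variables and 5 base dimensions (M, L, T, Θ, N).
The dimension matrix has rank 5.
Independent dimensionless groups: 7 − 5 = 2.

2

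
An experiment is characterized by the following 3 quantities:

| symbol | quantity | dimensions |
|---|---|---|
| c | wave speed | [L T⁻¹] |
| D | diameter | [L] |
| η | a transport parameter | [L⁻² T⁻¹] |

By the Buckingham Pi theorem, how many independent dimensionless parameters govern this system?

There are 3 variables and 2 base dimensions (L, T).
The dimension matrix has rank 2.
Independent dimensionless groups: 3 − 2 = 1.

1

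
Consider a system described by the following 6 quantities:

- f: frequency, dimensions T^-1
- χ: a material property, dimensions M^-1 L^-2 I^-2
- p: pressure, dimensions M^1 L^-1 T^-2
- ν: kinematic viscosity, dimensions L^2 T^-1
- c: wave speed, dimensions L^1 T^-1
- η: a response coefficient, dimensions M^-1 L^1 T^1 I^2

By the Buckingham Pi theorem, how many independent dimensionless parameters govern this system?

There are 6 variables and 4 base dimensions (M, L, T, I).
The dimension matrix has rank 4.
Independent dimensionless groups: 6 − 4 = 2.

2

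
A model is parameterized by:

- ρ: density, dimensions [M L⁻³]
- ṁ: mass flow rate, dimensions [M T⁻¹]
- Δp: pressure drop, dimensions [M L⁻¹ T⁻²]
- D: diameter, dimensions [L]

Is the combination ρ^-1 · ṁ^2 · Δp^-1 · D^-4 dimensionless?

yes

Sum the exponent of each base dimension across the product:
  M: −[ρ]_M + 2·[ṁ]_M − [Δp]_M − 4·[D]_M = −(1) + 2·(1) − (1) − 4·(0) = 0
  L: −[ρ]_L + 2·[ṁ]_L − [Δp]_L − 4·[D]_L = −(-3) + 2·(0) − (-1) − 4·(1) = 0
  T: −[ρ]_T + 2·[ṁ]_T − [Δp]_T − 4·[D]_T = −(0) + 2·(-1) − (-2) − 4·(0) = 0
All base exponents vanish — dimensionless.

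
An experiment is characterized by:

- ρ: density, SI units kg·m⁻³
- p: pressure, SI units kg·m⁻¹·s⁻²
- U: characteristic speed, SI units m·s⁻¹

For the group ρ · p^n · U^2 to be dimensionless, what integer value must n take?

Balance the M exponent: (1)·n from p, plus (1) + 2·(0) = 1 from the rest, must sum to zero.
n + 1 = 0, so n = -1.

-1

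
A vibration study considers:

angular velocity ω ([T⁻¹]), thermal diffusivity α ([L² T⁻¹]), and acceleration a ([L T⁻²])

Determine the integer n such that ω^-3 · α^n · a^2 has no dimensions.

Balance the L exponent: (2)·n from α, plus −3·(0) + 2·(1) = 2 from the rest, must sum to zero.
2n + 2 = 0, so n = -1.

-1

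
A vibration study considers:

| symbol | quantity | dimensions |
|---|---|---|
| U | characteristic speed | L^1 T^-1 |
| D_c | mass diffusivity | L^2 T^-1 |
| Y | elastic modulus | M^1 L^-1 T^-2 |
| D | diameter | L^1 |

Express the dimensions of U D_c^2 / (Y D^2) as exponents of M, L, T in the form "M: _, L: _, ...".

Collect each base-dimension exponent across the product:
  M: (0) + 2·(0) − (1) − 2·(0) = -1
  L: (1) + 2·(2) − (-1) − 2·(1) = 4
  T: (-1) + 2·(-1) − (-2) − 2·(0) = -1
So the dimensions are [M⁻¹ L⁴ T⁻¹].

M: -1, L: 4, T: -1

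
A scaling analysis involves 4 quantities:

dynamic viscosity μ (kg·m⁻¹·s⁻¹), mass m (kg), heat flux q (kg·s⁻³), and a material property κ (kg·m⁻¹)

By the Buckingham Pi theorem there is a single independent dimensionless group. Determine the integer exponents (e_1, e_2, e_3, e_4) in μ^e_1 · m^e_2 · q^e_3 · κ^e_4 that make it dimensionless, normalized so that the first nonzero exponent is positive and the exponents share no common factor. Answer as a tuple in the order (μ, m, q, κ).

M: e_1·(1) + e_2·(1) + e_3·(1) + e_4·(1) = 0
L: e_1·(-1) + e_2·(0) + e_3·(0) + e_4·(-1) = 0
T: e_1·(-1) + e_2·(0) + e_3·(-3) + e_4·(0) = 0
Solving this homogeneous linear system for the smallest-integer solution (first nonzero entry positive) gives (3, 1, -1, -3).

(3, 1, -1, -3)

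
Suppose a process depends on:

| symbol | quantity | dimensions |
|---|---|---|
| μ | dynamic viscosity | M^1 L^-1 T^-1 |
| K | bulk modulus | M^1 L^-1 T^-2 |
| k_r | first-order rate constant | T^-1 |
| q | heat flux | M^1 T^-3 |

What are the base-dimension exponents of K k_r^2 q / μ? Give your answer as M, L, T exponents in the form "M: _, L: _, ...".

M: 1, L: 0, T: -6

Collect each base-dimension exponent across the product:
  M: −(1) + (1) + 2·(0) + (1) = 1
  L: −(-1) + (-1) + 2·(0) + (0) = 0
  T: −(-1) + (-2) + 2·(-1) + (-3) = -6
So the dimensions are [M T⁻⁶].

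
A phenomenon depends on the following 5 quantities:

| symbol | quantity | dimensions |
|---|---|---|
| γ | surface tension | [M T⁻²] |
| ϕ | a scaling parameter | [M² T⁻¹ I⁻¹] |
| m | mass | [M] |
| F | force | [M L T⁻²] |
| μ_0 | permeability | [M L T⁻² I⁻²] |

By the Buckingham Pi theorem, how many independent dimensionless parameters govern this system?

There are 5 variables and 4 base dimensions (M, L, T, I).
The dimension matrix has rank 4.
Independent dimensionless groups: 5 − 4 = 1.

1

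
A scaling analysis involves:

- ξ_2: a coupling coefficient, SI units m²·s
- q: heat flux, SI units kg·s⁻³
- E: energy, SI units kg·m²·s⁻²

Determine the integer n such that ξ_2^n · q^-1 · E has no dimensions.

-1

Balance the L exponent: (2)·n from ξ_2, plus −(0) + (2) = 2 from the rest, must sum to zero.
2n + 2 = 0, so n = -1.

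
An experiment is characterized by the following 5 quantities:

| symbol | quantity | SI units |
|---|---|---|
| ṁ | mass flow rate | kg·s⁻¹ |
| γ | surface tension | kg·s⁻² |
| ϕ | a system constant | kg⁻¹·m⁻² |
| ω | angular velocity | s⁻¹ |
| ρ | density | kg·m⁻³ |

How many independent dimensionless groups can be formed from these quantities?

2

There are 5 variables and 3 base dimensions (M, L, T).
The dimension matrix has rank 3.
Independent dimensionless groups: 5 − 3 = 2.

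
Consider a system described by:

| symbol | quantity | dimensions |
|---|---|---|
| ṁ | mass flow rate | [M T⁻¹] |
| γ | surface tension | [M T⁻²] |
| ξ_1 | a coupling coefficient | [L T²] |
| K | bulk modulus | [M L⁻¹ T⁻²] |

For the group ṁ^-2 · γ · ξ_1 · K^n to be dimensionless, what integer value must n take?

Balance the M exponent: (1)·n from K, plus −2·(1) + (1) + (0) = -1 from the rest, must sum to zero.
n − 1 = 0, so n = 1.

1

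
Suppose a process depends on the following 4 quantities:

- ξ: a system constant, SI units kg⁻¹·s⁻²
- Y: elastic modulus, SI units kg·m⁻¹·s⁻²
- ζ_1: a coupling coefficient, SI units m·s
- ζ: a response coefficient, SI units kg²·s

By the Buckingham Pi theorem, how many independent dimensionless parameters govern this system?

There are 4 variables and 3 base dimensions (M, L, T).
The dimension matrix has rank 3.
Independent dimensionless groups: 4 − 3 = 1.

1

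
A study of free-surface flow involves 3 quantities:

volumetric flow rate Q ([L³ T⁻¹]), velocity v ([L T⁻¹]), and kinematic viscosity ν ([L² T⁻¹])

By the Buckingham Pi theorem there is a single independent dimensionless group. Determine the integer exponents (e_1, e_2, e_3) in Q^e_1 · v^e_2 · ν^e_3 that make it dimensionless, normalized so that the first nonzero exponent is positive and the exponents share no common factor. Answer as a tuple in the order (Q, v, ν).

L: e_1·(3) + e_2·(1) + e_3·(2) = 0
T: e_1·(-1) + e_2·(-1) + e_3·(-1) = 0
Solving this homogeneous linear system for the smallest-integer solution (first nonzero entry positive) gives (1, 1, -2).

(1, 1, -2)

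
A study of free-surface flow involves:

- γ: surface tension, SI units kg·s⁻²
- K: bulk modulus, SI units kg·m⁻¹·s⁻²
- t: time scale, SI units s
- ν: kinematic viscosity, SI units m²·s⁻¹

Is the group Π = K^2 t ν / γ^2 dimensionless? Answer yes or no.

Sum the exponent of each base dimension across the product:
  M: −2·[γ]_M + 2·[K]_M + [t]_M + [ν]_M = −2·(1) + 2·(1) + (0) + (0) = 0
  L: −2·[γ]_L + 2·[K]_L + [t]_L + [ν]_L = −2·(0) + 2·(-1) + (0) + (2) = 0
  T: −2·[γ]_T + 2·[K]_T + [t]_T + [ν]_T = −2·(-2) + 2·(-2) + (1) + (-1) = 0
All base exponents vanish — dimensionless.

yes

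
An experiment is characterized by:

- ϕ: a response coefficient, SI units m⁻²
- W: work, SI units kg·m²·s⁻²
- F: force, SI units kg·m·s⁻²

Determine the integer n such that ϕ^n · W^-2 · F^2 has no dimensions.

-1

Balance the L exponent: (-2)·n from ϕ, plus −2·(2) + 2·(1) = -2 from the rest, must sum to zero.
-2n − 2 = 0, so n = -1.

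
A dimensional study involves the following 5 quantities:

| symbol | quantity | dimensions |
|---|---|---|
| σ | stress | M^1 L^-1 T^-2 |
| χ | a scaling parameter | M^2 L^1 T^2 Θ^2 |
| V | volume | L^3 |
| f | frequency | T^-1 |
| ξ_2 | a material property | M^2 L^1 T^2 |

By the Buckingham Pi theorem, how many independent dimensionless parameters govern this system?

1

There are 5 variables and 4 base dimensions (M, L, T, Θ).
The dimension matrix has rank 4.
Independent dimensionless groups: 5 − 4 = 1.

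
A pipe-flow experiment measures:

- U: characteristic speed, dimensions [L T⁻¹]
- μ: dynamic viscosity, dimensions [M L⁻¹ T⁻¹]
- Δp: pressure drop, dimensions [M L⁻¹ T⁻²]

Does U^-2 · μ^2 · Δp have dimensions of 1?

no

Sum the exponent of each base dimension across the product:
  M: −2·[U]_M + 2·[μ]_M + [Δp]_M = −2·(0) + 2·(1) + (1) = 3
  L: −2·[U]_L + 2·[μ]_L + [Δp]_L = −2·(1) + 2·(-1) + (-1) = -5
  T: −2·[U]_T + 2·[μ]_T + [Δp]_T = −2·(-1) + 2·(-1) + (-2) = -2
Net dimensions [M³ L⁻⁵ T⁻²] ≠ [1] — not dimensionless.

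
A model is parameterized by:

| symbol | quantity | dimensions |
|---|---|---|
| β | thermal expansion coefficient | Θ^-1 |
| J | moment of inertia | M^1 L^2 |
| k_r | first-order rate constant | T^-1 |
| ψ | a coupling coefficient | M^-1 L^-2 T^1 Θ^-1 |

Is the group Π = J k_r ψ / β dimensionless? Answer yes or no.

yes

Sum the exponent of each base dimension across the product:
  M: −[β]_M + [J]_M + [k_r]_M + [ψ]_M = −(0) + (1) + (0) + (-1) = 0
  L: −[β]_L + [J]_L + [k_r]_L + [ψ]_L = −(0) + (2) + (0) + (-2) = 0
  T: −[β]_T + [J]_T + [k_r]_T + [ψ]_T = −(0) + (0) + (-1) + (1) = 0
  Θ: −[β]_Θ + [J]_Θ + [k_r]_Θ + [ψ]_Θ = −(-1) + (0) + (0) + (-1) = 0
All base exponents vanish — dimensionless.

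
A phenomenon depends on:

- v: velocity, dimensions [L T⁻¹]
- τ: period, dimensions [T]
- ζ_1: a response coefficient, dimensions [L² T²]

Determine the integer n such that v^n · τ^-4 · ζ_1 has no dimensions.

Balance the L exponent: (1)·n from v, plus −4·(0) + (2) = 2 from the rest, must sum to zero.
n + 2 = 0, so n = -2.

-2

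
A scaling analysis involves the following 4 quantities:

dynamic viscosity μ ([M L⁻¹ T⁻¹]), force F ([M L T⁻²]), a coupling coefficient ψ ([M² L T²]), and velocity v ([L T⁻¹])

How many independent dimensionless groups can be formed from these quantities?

1

There are 4 variables and 3 base dimensions (M, L, T).
The dimension matrix has rank 3.
Independent dimensionless groups: 4 − 3 = 1.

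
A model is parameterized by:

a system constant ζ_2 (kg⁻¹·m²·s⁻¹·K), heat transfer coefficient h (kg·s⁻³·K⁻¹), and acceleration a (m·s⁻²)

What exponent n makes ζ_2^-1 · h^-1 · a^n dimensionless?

2

Balance the L exponent: (1)·n from a, plus −(2) − (0) = -2 from the rest, must sum to zero.
n − 2 = 0, so n = 2.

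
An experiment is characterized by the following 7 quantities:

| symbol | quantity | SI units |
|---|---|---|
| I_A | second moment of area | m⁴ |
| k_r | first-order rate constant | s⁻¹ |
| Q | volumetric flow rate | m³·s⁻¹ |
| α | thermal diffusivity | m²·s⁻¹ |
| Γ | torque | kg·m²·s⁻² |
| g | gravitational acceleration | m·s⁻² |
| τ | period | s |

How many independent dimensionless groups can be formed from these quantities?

There are 7 variables and 3 base dimensions (M, L, T).
The dimension matrix has rank 3.
Independent dimensionless groups: 7 − 3 = 4.

4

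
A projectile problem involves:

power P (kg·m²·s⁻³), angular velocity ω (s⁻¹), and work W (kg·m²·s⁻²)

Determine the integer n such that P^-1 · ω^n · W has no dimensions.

Balance the T exponent: (-1)·n from ω, plus −(-3) + (-2) = 1 from the rest, must sum to zero.
−n + 1 = 0, so n = 1.

1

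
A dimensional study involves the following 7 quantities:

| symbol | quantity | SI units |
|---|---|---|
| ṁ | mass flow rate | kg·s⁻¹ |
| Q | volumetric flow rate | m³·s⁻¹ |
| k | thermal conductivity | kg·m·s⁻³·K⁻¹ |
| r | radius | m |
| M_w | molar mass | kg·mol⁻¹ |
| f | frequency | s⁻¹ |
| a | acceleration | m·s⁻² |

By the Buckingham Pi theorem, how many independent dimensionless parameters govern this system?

There are 7 variables and 5 base dimensions (M, L, T, Θ, N).
The dimension matrix has rank 5.
Independent dimensionless groups: 7 − 5 = 2.

2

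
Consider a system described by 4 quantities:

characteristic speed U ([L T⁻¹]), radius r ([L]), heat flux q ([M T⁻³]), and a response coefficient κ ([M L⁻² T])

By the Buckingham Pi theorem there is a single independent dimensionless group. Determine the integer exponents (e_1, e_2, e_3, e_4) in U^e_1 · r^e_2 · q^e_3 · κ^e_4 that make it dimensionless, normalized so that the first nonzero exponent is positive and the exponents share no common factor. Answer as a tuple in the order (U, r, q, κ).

(4, -2, -1, 1)

M: e_1·(0) + e_2·(0) + e_3·(1) + e_4·(1) = 0
L: e_1·(1) + e_2·(1) + e_3·(0) + e_4·(-2) = 0
T: e_1·(-1) + e_2·(0) + e_3·(-3) + e_4·(1) = 0
Solving this homogeneous linear system for the smallest-integer solution (first nonzero entry positive) gives (4, -2, -1, 1).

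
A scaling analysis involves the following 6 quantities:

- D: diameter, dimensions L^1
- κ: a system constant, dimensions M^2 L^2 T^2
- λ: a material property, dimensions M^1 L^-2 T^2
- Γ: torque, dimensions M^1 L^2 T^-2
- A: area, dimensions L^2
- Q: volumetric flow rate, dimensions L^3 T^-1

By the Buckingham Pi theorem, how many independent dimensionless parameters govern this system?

There are 6 variables and 3 base dimensions (M, L, T).
The dimension matrix has rank 3.
Independent dimensionless groups: 6 − 3 = 3.

3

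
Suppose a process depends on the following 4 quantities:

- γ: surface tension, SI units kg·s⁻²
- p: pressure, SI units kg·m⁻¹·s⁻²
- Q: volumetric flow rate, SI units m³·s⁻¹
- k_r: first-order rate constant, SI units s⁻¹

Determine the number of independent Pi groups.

1

There are 4 variables and 3 base dimensions (M, L, T).
The dimension matrix has rank 3.
Independent dimensionless groups: 4 − 3 = 1.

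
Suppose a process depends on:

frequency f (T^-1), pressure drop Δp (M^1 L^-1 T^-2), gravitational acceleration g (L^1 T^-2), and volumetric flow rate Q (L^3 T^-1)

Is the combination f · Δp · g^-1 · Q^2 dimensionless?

no

Sum the exponent of each base dimension across the product:
  M: [f]_M + [Δp]_M − [g]_M + 2·[Q]_M = (0) + (1) − (0) + 2·(0) = 1
  L: [f]_L + [Δp]_L − [g]_L + 2·[Q]_L = (0) + (-1) − (1) + 2·(3) = 4
  T: [f]_T + [Δp]_T − [g]_T + 2·[Q]_T = (-1) + (-2) − (-2) + 2·(-1) = -3
Net dimensions [M L⁴ T⁻³] ≠ [1] — not dimensionless.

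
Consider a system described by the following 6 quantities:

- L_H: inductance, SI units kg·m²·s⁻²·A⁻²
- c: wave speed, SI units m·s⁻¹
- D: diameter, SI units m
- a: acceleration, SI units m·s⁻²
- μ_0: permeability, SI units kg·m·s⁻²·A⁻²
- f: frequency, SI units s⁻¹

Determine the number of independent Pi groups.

There are 6 variables and 4 base dimensions (M, L, T, I).
The dimension matrix has rank 3 (less than 4: the dimension vectors are linearly dependent).
Independent dimensionless groups: 6 − 3 = 3.

3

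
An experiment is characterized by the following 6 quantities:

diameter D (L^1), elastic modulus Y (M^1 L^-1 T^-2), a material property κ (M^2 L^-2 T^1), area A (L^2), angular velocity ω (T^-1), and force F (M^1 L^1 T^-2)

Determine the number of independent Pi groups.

There are 6 variables and 3 base dimensions (M, L, T).
The dimension matrix has rank 3.
Independent dimensionless groups: 6 − 3 = 3.

3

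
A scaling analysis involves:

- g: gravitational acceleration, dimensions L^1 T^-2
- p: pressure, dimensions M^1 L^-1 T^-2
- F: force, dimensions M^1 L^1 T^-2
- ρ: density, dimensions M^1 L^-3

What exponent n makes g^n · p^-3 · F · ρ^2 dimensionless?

2

Balance the L exponent: (1)·n from g, plus −3·(-1) + (1) + 2·(-3) = -2 from the rest, must sum to zero.
n − 2 = 0, so n = 2.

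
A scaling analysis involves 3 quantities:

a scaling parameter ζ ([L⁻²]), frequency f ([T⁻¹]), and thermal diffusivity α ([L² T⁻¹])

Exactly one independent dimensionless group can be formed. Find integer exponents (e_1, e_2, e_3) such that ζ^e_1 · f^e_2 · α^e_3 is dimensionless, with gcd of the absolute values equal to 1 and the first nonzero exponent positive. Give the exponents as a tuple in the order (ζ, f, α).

L: e_1·(-2) + e_2·(0) + e_3·(2) = 0
T: e_1·(0) + e_2·(-1) + e_3·(-1) = 0
Solving this homogeneous linear system for the smallest-integer solution (first nonzero entry positive) gives (1, -1, 1).

(1, -1, 1)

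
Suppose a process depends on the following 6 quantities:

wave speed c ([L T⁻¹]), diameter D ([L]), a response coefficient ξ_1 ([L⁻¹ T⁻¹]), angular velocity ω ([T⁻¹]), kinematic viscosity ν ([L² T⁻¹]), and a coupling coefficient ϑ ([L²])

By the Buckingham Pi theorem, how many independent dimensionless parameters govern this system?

4

There are 6 variables and 2 base dimensions (L, T).
The dimension matrix has rank 2.
Independent dimensionless groups: 6 − 2 = 4.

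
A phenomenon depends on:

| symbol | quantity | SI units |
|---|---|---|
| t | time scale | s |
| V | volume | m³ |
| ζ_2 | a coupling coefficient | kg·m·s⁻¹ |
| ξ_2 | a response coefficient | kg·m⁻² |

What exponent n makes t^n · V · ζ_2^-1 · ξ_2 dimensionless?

-1

Balance the T exponent: (1)·n from t, plus (0) − (-1) + (0) = 1 from the rest, must sum to zero.
n + 1 = 0, so n = -1.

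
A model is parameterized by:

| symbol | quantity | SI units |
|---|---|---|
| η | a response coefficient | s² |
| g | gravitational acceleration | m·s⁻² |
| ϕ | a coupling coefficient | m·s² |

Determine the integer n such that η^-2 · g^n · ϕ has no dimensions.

Balance the L exponent: (1)·n from g, plus −2·(0) + (1) = 1 from the rest, must sum to zero.
n + 1 = 0, so n = -1.

-1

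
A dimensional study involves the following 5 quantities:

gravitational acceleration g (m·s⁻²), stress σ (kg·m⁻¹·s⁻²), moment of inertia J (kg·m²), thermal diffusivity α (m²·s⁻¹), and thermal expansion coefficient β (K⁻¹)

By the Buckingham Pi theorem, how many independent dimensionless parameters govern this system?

There are 5 variables and 4 base dimensions (M, L, T, Θ).
The dimension matrix has rank 4.
Independent dimensionless groups: 5 − 4 = 1.

1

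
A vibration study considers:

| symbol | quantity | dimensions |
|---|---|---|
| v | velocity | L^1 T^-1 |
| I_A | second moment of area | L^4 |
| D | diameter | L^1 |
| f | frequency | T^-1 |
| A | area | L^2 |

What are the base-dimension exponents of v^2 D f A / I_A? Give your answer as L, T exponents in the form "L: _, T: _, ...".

Collect each base-dimension exponent across the product:
  L: 2·(1) − (4) + (1) + (0) + (2) = 1
  T: 2·(-1) − (0) + (0) + (-1) + (0) = -3
So the dimensions are [L T⁻³].

L: 1, T: -3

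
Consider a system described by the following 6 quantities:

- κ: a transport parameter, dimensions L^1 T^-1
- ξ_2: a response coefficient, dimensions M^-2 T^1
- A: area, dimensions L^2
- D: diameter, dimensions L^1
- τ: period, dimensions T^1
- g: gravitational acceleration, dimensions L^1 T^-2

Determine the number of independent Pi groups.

There are 6 variables and 3 base dimensions (M, L, T).
The dimension matrix has rank 3.
Independent dimensionless groups: 6 − 3 = 3.

3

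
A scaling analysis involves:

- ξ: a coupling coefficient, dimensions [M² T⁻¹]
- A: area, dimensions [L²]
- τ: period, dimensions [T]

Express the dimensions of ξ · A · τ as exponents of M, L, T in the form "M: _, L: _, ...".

Collect each base-dimension exponent across the product:
  M: (2) + (0) + (0) = 2
  L: (0) + (2) + (0) = 2
  T: (-1) + (0) + (1) = 0
So the dimensions are [M² L²].

M: 2, L: 2, T: 0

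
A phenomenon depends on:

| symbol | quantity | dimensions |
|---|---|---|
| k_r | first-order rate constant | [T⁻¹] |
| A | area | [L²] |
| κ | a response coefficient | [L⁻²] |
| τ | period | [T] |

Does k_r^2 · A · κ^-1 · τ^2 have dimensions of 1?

Sum the exponent of each base dimension across the product:
  L: 2·[k_r]_L + [A]_L − [κ]_L + 2·[τ]_L = 2·(0) + (2) − (-2) + 2·(0) = 4
  T: 2·[k_r]_T + [A]_T − [κ]_T + 2·[τ]_T = 2·(-1) + (0) − (0) + 2·(1) = 0
Net dimensions [L⁴] ≠ [1] — not dimensionless.

no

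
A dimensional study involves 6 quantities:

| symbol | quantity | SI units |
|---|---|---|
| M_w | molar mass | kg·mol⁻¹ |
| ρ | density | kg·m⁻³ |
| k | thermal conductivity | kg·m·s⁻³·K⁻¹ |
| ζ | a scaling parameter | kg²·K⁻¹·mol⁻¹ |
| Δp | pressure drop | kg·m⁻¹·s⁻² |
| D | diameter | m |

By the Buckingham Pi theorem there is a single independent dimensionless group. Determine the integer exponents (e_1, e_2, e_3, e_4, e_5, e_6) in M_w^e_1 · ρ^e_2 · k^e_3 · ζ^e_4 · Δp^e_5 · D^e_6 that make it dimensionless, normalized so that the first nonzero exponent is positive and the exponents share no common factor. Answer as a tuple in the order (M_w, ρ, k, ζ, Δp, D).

(2, 3, 2, -2, -3, 4)

M: e_1·(1) + e_2·(1) + e_3·(1) + e_4·(2) + e_5·(1) + e_6·(0) = 0
L: e_1·(0) + e_2·(-3) + e_3·(1) + e_4·(0) + e_5·(-1) + e_6·(1) = 0
T: e_1·(0) + e_2·(0) + e_3·(-3) + e_4·(0) + e_5·(-2) + e_6·(0) = 0
Θ: e_1·(0) + e_2·(0) + e_3·(-1) + e_4·(-1) + e_5·(0) + e_6·(0) = 0
N: e_1·(-1) + e_2·(0) + e_3·(0) + e_4·(-1) + e_5·(0) + e_6·(0) = 0
Solving this homogeneous linear system for the smallest-integer solution (first nonzero entry positive) gives (2, 3, 2, -2, -3, 4).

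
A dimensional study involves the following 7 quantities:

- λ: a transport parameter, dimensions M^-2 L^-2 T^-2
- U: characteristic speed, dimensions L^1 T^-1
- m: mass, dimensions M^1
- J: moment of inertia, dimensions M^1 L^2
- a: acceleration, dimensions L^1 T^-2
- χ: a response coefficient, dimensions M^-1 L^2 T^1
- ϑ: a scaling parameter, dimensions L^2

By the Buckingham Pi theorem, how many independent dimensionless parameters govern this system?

There are 7 variables and 3 base dimensions (M, L, T).
The dimension matrix has rank 3.
Independent dimensionless groups: 7 − 3 = 4.

4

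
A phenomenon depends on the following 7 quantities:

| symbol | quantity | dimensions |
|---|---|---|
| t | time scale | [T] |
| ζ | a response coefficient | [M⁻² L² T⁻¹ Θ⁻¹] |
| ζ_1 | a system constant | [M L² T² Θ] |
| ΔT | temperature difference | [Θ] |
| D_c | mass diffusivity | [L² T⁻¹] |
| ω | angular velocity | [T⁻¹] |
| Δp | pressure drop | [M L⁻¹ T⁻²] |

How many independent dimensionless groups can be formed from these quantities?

There are 7 variables and 4 base dimensions (M, L, T, Θ).
The dimension matrix has rank 4.
Independent dimensionless groups: 7 − 4 = 3.

3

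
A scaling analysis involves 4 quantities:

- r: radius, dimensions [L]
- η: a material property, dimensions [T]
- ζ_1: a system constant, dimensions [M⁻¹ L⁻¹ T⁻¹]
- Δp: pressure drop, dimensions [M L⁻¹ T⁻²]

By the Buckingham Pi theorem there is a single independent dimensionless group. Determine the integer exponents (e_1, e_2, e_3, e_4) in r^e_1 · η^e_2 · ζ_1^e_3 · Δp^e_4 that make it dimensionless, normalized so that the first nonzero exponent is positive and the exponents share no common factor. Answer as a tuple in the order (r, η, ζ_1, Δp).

M: e_1·(0) + e_2·(0) + e_3·(-1) + e_4·(1) = 0
L: e_1·(1) + e_2·(0) + e_3·(-1) + e_4·(-1) = 0
T: e_1·(0) + e_2·(1) + e_3·(-1) + e_4·(-2) = 0
Solving this homogeneous linear system for the smallest-integer solution (first nonzero entry positive) gives (2, 3, 1, 1).

(2, 3, 1, 1)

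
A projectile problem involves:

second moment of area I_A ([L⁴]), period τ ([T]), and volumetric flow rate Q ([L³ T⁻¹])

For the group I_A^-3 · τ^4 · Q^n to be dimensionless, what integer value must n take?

Balance the L exponent: (3)·n from Q, plus −3·(4) + 4·(0) = -12 from the rest, must sum to zero.
3n − 12 = 0, so n = 4.

4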